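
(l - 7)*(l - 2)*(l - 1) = l^3 - 10*l^2 + 23*l - 14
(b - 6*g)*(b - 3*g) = b^2 - 9*b*g + 18*g^2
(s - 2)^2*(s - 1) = s^3 - 5*s^2 + 8*s - 4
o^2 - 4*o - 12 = (o - 6)*(o + 2)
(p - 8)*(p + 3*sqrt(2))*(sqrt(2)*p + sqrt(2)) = sqrt(2)*p^3 - 7*sqrt(2)*p^2 + 6*p^2 - 42*p - 8*sqrt(2)*p - 48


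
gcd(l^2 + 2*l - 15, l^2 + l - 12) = l - 3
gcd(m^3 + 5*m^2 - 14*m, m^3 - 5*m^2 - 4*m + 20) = m - 2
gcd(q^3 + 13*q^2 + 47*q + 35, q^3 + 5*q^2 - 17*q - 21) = q^2 + 8*q + 7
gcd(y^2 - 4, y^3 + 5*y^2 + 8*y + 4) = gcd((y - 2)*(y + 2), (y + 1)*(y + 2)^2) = y + 2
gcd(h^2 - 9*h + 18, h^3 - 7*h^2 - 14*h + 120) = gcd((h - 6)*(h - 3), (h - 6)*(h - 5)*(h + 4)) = h - 6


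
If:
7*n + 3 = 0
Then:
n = -3/7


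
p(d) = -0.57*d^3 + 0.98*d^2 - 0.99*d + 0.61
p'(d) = -1.71*d^2 + 1.96*d - 0.99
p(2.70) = -6.14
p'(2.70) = -8.16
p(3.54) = -15.90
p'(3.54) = -15.48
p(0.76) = 0.17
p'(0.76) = -0.49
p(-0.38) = 1.16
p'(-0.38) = -1.98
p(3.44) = -14.40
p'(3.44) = -14.48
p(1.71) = -1.07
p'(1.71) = -2.64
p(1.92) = -1.71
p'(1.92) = -3.53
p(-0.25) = 0.93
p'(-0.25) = -1.59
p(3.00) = -8.93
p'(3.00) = -10.50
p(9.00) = -344.45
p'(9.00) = -121.86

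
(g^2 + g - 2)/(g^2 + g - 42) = (g^2 + g - 2)/(g^2 + g - 42)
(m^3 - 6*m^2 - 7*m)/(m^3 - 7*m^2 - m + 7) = m/(m - 1)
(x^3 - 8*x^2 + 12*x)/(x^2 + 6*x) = (x^2 - 8*x + 12)/(x + 6)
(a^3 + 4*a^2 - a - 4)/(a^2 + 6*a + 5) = (a^2 + 3*a - 4)/(a + 5)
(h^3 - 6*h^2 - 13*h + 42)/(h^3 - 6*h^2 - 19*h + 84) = (h^2 + h - 6)/(h^2 + h - 12)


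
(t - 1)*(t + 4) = t^2 + 3*t - 4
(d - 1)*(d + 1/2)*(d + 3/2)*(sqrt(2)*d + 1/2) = sqrt(2)*d^4 + d^3/2 + sqrt(2)*d^3 - 5*sqrt(2)*d^2/4 + d^2/2 - 3*sqrt(2)*d/4 - 5*d/8 - 3/8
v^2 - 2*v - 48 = (v - 8)*(v + 6)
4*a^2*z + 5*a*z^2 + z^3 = z*(a + z)*(4*a + z)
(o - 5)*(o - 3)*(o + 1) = o^3 - 7*o^2 + 7*o + 15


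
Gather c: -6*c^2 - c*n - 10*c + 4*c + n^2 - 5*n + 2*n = -6*c^2 + c*(-n - 6) + n^2 - 3*n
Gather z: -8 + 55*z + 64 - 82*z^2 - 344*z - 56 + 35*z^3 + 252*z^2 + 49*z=35*z^3 + 170*z^2 - 240*z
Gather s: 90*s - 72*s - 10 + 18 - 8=18*s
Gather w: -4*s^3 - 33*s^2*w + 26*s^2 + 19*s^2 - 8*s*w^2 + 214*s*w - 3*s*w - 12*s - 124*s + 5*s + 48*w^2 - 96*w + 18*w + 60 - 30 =-4*s^3 + 45*s^2 - 131*s + w^2*(48 - 8*s) + w*(-33*s^2 + 211*s - 78) + 30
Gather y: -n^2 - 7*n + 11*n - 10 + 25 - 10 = -n^2 + 4*n + 5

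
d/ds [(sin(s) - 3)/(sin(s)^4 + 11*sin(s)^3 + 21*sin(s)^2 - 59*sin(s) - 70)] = (-3*sin(s)^4 - 10*sin(s)^3 + 78*sin(s)^2 + 126*sin(s) - 247)*cos(s)/(sin(s)^4 + 11*sin(s)^3 + 21*sin(s)^2 - 59*sin(s) - 70)^2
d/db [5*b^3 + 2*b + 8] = 15*b^2 + 2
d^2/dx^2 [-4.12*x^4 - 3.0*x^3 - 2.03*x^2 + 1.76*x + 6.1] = -49.44*x^2 - 18.0*x - 4.06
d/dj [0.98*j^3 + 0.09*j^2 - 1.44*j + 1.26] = 2.94*j^2 + 0.18*j - 1.44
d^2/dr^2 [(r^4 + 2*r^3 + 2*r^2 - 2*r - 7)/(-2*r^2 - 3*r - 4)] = 2*(-4*r^6 - 18*r^5 - 51*r^4 - 78*r^3 - 36*r^2 - 18*r - 49)/(8*r^6 + 36*r^5 + 102*r^4 + 171*r^3 + 204*r^2 + 144*r + 64)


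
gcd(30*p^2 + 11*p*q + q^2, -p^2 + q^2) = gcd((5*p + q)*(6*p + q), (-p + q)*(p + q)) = 1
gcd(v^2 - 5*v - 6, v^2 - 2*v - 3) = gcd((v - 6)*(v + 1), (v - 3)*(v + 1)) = v + 1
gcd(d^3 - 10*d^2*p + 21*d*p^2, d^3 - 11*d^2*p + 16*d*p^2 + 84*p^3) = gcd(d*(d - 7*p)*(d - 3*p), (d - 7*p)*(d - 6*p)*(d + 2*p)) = -d + 7*p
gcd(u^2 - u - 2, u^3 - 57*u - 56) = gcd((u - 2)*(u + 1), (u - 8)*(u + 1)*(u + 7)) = u + 1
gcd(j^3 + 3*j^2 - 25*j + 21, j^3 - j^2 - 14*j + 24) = j - 3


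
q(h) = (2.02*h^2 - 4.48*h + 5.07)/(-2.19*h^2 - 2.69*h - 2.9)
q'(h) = (4.04*h - 4.48)/(-2.19*h^2 - 2.69*h - 2.9) + (4.38*h + 2.69)*(2.02*h^2 - 4.48*h + 5.07)/(-2.19*h^2 - 2.69*h - 2.9)^2 = (-15.245*h^2 + 10.4906*h + 26.6303)/(4.7961*h^4 + 11.7822*h^3 + 19.9381*h^2 + 15.602*h + 8.41)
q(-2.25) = -3.20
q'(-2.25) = -1.18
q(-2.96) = -2.55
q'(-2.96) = -0.69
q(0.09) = -1.48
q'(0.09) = 2.75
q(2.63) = -0.29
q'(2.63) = -0.08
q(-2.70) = -2.75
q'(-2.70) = -0.84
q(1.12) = -0.30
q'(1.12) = 0.26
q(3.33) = -0.35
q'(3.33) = -0.08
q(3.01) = -0.32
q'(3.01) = -0.08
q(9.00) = -0.63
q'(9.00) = -0.03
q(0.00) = -1.75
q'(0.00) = 3.17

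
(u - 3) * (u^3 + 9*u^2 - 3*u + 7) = u^4 + 6*u^3 - 30*u^2 + 16*u - 21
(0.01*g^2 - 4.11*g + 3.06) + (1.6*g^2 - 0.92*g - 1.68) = 1.61*g^2 - 5.03*g + 1.38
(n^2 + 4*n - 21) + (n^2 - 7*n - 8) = 2*n^2 - 3*n - 29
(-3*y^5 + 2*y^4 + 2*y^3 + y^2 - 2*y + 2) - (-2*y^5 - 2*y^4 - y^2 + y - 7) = -y^5 + 4*y^4 + 2*y^3 + 2*y^2 - 3*y + 9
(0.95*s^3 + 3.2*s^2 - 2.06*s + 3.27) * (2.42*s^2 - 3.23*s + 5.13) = 2.299*s^5 + 4.6755*s^4 - 10.4477*s^3 + 30.9832*s^2 - 21.1299*s + 16.7751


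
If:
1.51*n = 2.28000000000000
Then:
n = 1.51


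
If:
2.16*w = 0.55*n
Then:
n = 3.92727272727273*w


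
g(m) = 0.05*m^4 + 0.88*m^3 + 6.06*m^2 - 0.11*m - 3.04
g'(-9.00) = -41.15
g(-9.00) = 175.34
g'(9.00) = 468.61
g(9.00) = 1456.40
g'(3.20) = 72.26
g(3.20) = 92.74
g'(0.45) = 5.90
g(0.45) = -1.78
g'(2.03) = 37.05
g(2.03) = 29.92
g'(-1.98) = -15.31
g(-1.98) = 14.87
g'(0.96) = 14.14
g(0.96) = 3.26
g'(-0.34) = -3.93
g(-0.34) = -2.34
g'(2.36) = 45.83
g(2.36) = 43.57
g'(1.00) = 14.85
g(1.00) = 3.84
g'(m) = 0.2*m^3 + 2.64*m^2 + 12.12*m - 0.11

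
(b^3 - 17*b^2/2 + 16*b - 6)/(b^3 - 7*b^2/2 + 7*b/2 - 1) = (b - 6)/(b - 1)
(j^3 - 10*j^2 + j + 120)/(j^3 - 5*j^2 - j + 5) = (j^2 - 5*j - 24)/(j^2 - 1)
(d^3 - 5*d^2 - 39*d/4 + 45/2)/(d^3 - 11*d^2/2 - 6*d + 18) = (d + 5/2)/(d + 2)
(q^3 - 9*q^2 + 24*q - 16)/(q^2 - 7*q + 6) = (q^2 - 8*q + 16)/(q - 6)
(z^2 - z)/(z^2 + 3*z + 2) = z*(z - 1)/(z^2 + 3*z + 2)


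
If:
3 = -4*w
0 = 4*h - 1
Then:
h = 1/4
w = -3/4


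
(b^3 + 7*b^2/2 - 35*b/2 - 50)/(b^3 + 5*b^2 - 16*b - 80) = (b + 5/2)/(b + 4)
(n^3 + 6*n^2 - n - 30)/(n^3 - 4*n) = (n^2 + 8*n + 15)/(n*(n + 2))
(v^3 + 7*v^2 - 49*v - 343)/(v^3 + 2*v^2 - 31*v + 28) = (v^2 - 49)/(v^2 - 5*v + 4)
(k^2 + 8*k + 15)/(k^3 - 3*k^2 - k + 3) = (k^2 + 8*k + 15)/(k^3 - 3*k^2 - k + 3)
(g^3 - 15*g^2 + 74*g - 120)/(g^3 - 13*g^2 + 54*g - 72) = (g - 5)/(g - 3)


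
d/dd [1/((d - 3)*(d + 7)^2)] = ((3 - d)*(d + 7) - 2*(d - 3)^2)/((d - 3)^3*(d + 7)^3)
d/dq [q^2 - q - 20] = 2*q - 1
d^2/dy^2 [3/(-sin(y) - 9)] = 3*(sin(y)^2 - 9*sin(y) - 2)/(sin(y) + 9)^3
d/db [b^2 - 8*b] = 2*b - 8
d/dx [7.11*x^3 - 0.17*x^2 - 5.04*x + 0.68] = 21.33*x^2 - 0.34*x - 5.04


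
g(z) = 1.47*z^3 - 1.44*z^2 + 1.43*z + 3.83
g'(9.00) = 332.72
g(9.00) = 971.69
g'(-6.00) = 177.47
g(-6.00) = -374.11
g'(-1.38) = 13.80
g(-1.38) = -4.75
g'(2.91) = 30.39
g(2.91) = 32.02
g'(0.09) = 1.21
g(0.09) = 3.95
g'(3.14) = 35.87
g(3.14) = 39.63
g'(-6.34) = 196.95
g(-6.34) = -437.73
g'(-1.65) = 18.19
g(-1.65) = -9.05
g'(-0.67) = 5.34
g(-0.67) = 1.78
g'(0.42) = 1.00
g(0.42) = 4.29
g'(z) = 4.41*z^2 - 2.88*z + 1.43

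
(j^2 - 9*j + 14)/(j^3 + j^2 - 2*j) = (j^2 - 9*j + 14)/(j*(j^2 + j - 2))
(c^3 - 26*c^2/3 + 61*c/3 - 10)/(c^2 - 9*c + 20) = (c^2 - 11*c/3 + 2)/(c - 4)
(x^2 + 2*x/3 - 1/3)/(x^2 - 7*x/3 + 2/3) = (x + 1)/(x - 2)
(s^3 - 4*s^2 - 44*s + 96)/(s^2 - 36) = (s^2 - 10*s + 16)/(s - 6)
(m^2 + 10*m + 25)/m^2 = 1 + 10/m + 25/m^2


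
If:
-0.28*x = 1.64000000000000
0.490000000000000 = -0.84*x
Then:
No Solution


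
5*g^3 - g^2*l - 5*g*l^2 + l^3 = (-5*g + l)*(-g + l)*(g + l)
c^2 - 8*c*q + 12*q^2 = (c - 6*q)*(c - 2*q)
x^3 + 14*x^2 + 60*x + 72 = (x + 2)*(x + 6)^2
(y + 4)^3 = y^3 + 12*y^2 + 48*y + 64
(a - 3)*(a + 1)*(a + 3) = a^3 + a^2 - 9*a - 9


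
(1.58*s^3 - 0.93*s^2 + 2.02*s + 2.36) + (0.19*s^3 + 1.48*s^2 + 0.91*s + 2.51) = 1.77*s^3 + 0.55*s^2 + 2.93*s + 4.87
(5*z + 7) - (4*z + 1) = z + 6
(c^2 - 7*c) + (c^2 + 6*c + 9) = 2*c^2 - c + 9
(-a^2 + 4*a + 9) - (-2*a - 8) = -a^2 + 6*a + 17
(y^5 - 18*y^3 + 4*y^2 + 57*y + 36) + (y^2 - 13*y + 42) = y^5 - 18*y^3 + 5*y^2 + 44*y + 78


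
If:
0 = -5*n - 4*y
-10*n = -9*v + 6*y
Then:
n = -4*y/5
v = -2*y/9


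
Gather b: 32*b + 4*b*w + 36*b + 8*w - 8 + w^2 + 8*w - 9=b*(4*w + 68) + w^2 + 16*w - 17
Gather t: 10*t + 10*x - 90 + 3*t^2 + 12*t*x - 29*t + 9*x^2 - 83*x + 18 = 3*t^2 + t*(12*x - 19) + 9*x^2 - 73*x - 72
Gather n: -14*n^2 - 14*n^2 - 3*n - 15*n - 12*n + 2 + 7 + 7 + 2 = -28*n^2 - 30*n + 18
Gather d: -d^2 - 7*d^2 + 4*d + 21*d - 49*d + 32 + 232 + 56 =-8*d^2 - 24*d + 320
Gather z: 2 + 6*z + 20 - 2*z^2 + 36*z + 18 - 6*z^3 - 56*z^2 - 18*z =-6*z^3 - 58*z^2 + 24*z + 40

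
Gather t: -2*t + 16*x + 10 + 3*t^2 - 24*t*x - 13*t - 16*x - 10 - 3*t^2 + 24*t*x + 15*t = 0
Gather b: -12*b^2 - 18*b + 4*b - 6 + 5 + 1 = -12*b^2 - 14*b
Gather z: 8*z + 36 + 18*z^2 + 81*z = 18*z^2 + 89*z + 36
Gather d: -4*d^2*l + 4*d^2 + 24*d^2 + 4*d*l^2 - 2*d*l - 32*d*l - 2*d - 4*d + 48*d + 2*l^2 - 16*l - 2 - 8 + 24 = d^2*(28 - 4*l) + d*(4*l^2 - 34*l + 42) + 2*l^2 - 16*l + 14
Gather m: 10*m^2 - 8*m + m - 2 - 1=10*m^2 - 7*m - 3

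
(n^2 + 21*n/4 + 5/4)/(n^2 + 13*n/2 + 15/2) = (4*n + 1)/(2*(2*n + 3))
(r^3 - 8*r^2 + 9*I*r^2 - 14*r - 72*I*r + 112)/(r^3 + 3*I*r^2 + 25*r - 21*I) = (r^2 + 2*r*(-4 + I) - 16*I)/(r^2 - 4*I*r - 3)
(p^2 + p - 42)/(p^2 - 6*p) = (p + 7)/p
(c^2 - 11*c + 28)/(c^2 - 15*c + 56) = (c - 4)/(c - 8)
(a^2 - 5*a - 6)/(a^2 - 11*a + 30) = (a + 1)/(a - 5)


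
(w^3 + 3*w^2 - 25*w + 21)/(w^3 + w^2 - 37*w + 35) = (w - 3)/(w - 5)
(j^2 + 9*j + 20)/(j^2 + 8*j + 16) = (j + 5)/(j + 4)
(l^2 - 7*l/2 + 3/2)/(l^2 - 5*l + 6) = (l - 1/2)/(l - 2)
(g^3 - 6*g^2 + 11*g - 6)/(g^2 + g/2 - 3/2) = 2*(g^2 - 5*g + 6)/(2*g + 3)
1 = 1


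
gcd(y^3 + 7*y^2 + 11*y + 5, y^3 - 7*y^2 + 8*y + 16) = y + 1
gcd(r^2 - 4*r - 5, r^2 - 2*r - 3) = r + 1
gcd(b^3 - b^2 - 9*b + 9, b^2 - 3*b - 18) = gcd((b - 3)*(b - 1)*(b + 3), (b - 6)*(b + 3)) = b + 3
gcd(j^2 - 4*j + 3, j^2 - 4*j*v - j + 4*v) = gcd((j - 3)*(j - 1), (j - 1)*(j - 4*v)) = j - 1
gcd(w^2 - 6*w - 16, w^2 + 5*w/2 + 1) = w + 2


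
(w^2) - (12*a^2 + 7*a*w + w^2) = -12*a^2 - 7*a*w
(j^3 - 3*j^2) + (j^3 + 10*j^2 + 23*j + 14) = 2*j^3 + 7*j^2 + 23*j + 14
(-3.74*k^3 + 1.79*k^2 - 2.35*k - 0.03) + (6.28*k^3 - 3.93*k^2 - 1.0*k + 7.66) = 2.54*k^3 - 2.14*k^2 - 3.35*k + 7.63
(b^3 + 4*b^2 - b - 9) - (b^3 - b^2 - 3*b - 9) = 5*b^2 + 2*b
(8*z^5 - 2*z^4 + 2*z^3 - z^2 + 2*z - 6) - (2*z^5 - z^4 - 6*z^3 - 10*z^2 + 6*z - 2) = 6*z^5 - z^4 + 8*z^3 + 9*z^2 - 4*z - 4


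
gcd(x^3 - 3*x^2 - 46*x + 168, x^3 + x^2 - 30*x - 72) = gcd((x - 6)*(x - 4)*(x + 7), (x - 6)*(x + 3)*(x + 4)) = x - 6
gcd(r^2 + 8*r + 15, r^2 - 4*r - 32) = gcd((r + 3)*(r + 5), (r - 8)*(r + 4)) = 1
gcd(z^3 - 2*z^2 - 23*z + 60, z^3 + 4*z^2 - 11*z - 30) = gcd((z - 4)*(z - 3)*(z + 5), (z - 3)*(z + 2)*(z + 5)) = z^2 + 2*z - 15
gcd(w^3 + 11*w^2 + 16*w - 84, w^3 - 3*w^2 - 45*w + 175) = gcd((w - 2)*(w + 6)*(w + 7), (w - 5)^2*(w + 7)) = w + 7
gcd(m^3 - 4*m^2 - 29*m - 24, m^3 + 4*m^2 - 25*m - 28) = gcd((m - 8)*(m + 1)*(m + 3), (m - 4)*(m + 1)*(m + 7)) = m + 1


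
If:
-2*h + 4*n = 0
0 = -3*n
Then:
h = 0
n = 0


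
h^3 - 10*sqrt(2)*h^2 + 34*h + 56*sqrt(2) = (h - 7*sqrt(2))*(h - 4*sqrt(2))*(h + sqrt(2))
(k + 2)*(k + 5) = k^2 + 7*k + 10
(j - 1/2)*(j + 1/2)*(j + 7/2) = j^3 + 7*j^2/2 - j/4 - 7/8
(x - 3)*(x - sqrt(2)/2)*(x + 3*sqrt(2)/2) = x^3 - 3*x^2 + sqrt(2)*x^2 - 3*sqrt(2)*x - 3*x/2 + 9/2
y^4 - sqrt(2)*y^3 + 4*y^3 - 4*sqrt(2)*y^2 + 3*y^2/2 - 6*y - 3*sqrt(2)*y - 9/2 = (y + 1)*(y + 3)*(y - 3*sqrt(2)/2)*(y + sqrt(2)/2)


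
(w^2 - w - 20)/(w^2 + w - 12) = (w - 5)/(w - 3)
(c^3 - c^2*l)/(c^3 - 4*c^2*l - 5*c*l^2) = c*(-c + l)/(-c^2 + 4*c*l + 5*l^2)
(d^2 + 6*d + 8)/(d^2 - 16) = (d + 2)/(d - 4)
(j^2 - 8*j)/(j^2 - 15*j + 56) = j/(j - 7)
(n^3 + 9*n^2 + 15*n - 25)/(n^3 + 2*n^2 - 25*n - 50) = (n^2 + 4*n - 5)/(n^2 - 3*n - 10)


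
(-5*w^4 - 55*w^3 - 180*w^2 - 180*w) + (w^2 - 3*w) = -5*w^4 - 55*w^3 - 179*w^2 - 183*w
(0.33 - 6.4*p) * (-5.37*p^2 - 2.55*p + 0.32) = 34.368*p^3 + 14.5479*p^2 - 2.8895*p + 0.1056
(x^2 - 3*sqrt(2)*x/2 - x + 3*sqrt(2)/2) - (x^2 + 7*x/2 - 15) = -9*x/2 - 3*sqrt(2)*x/2 + 3*sqrt(2)/2 + 15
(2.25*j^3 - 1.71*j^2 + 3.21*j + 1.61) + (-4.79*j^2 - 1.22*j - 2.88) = 2.25*j^3 - 6.5*j^2 + 1.99*j - 1.27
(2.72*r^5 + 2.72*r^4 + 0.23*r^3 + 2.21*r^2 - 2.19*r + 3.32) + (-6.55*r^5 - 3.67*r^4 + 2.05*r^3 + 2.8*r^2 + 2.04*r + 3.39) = -3.83*r^5 - 0.95*r^4 + 2.28*r^3 + 5.01*r^2 - 0.15*r + 6.71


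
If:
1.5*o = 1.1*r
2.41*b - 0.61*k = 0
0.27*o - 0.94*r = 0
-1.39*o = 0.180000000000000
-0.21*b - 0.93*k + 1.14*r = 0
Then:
No Solution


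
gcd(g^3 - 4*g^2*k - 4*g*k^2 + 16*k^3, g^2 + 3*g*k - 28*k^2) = g - 4*k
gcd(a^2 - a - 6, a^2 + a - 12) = a - 3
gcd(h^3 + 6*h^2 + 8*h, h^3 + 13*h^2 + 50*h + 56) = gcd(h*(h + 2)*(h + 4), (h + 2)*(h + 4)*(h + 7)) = h^2 + 6*h + 8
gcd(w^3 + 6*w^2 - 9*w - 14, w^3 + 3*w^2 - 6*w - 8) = w^2 - w - 2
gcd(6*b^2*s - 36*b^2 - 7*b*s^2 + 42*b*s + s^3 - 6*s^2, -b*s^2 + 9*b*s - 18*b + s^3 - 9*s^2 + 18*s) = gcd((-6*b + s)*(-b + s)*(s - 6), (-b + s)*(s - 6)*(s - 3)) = -b*s + 6*b + s^2 - 6*s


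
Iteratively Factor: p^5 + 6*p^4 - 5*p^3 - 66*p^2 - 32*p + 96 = (p - 3)*(p^4 + 9*p^3 + 22*p^2 - 32) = (p - 3)*(p + 4)*(p^3 + 5*p^2 + 2*p - 8) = (p - 3)*(p + 4)^2*(p^2 + p - 2) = (p - 3)*(p - 1)*(p + 4)^2*(p + 2)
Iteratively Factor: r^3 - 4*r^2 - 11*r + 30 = (r - 2)*(r^2 - 2*r - 15) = (r - 2)*(r + 3)*(r - 5)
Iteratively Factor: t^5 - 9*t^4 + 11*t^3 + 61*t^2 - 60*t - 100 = (t - 5)*(t^4 - 4*t^3 - 9*t^2 + 16*t + 20) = (t - 5)*(t - 2)*(t^3 - 2*t^2 - 13*t - 10) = (t - 5)*(t - 2)*(t + 2)*(t^2 - 4*t - 5) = (t - 5)*(t - 2)*(t + 1)*(t + 2)*(t - 5)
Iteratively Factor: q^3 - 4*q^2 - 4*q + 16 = (q + 2)*(q^2 - 6*q + 8) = (q - 4)*(q + 2)*(q - 2)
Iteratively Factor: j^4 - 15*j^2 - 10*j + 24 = (j - 4)*(j^3 + 4*j^2 + j - 6) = (j - 4)*(j + 2)*(j^2 + 2*j - 3) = (j - 4)*(j + 2)*(j + 3)*(j - 1)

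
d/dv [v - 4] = 1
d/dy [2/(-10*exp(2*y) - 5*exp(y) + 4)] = (40*exp(y) + 10)*exp(y)/(10*exp(2*y) + 5*exp(y) - 4)^2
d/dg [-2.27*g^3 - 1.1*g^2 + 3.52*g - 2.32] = -6.81*g^2 - 2.2*g + 3.52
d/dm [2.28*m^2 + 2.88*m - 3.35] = 4.56*m + 2.88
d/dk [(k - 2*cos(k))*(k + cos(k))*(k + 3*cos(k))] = -2*k^2*sin(k) + 3*k^2 + 5*k*sin(2*k) + 4*k*cos(k) + 18*sin(k)*cos(k)^2 - 5*cos(k)^2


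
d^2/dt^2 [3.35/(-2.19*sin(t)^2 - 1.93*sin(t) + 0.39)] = (64.26774*sin(t)^4 + 42.478335*sin(t)^3 - 72.478255*sin(t)^2 - 82.435125*sin(t) - 30.6793)/(2.19*sin(t)^2 + 1.93*sin(t) - 0.39)^3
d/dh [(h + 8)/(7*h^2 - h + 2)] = (7*h^2 - h - (h + 8)*(14*h - 1) + 2)/(7*h^2 - h + 2)^2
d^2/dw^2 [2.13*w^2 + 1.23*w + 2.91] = 4.26000000000000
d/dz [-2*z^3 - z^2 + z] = -6*z^2 - 2*z + 1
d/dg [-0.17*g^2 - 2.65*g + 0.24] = -0.34*g - 2.65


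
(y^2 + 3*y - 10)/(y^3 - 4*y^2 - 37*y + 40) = (y - 2)/(y^2 - 9*y + 8)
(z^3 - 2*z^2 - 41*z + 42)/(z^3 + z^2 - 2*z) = (z^2 - z - 42)/(z*(z + 2))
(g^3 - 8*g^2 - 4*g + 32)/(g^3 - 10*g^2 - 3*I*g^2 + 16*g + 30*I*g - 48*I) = (g + 2)/(g - 3*I)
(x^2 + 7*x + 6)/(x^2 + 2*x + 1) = (x + 6)/(x + 1)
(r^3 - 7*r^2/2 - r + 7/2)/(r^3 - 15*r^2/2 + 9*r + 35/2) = (r - 1)/(r - 5)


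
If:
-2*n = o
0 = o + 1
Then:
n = 1/2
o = -1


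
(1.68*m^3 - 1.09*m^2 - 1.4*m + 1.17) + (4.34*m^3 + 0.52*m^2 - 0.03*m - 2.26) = 6.02*m^3 - 0.57*m^2 - 1.43*m - 1.09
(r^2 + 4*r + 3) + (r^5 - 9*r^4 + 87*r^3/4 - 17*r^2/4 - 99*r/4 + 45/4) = r^5 - 9*r^4 + 87*r^3/4 - 13*r^2/4 - 83*r/4 + 57/4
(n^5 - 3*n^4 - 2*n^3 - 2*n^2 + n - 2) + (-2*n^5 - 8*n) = -n^5 - 3*n^4 - 2*n^3 - 2*n^2 - 7*n - 2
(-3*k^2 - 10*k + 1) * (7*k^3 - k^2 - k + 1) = -21*k^5 - 67*k^4 + 20*k^3 + 6*k^2 - 11*k + 1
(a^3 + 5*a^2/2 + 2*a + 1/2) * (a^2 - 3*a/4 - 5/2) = a^5 + 7*a^4/4 - 19*a^3/8 - 29*a^2/4 - 43*a/8 - 5/4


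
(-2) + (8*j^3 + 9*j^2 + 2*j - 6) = 8*j^3 + 9*j^2 + 2*j - 8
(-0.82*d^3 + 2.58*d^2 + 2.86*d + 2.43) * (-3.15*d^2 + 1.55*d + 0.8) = 2.583*d^5 - 9.398*d^4 - 5.666*d^3 - 1.1575*d^2 + 6.0545*d + 1.944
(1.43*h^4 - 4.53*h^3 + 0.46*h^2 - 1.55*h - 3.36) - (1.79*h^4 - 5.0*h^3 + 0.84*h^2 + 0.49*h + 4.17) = -0.36*h^4 + 0.47*h^3 - 0.38*h^2 - 2.04*h - 7.53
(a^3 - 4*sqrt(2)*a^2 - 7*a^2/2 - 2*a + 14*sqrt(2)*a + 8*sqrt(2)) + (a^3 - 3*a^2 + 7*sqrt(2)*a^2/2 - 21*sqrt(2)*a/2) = 2*a^3 - 13*a^2/2 - sqrt(2)*a^2/2 - 2*a + 7*sqrt(2)*a/2 + 8*sqrt(2)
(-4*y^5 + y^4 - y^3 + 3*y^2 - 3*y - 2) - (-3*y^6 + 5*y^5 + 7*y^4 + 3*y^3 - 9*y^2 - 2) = 3*y^6 - 9*y^5 - 6*y^4 - 4*y^3 + 12*y^2 - 3*y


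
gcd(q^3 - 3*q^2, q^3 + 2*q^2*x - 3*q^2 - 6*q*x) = q^2 - 3*q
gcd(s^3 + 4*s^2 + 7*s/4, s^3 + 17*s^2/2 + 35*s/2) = s^2 + 7*s/2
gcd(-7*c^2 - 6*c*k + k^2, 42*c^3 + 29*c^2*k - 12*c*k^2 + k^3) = 7*c^2 + 6*c*k - k^2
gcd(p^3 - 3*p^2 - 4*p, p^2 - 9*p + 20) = p - 4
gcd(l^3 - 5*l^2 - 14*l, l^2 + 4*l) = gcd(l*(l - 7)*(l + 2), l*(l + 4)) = l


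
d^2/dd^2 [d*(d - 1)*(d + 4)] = 6*d + 6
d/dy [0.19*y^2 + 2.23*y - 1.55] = 0.38*y + 2.23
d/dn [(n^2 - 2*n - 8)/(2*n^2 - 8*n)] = -1/n^2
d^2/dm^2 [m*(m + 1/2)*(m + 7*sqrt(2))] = 6*m + 1 + 14*sqrt(2)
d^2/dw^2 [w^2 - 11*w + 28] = 2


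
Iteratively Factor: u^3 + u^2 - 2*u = (u)*(u^2 + u - 2) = u*(u - 1)*(u + 2)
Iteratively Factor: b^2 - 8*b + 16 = (b - 4)*(b - 4)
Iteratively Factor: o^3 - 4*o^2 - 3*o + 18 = (o + 2)*(o^2 - 6*o + 9) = (o - 3)*(o + 2)*(o - 3)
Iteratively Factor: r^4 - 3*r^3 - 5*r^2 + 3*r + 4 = (r - 1)*(r^3 - 2*r^2 - 7*r - 4) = (r - 1)*(r + 1)*(r^2 - 3*r - 4) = (r - 1)*(r + 1)^2*(r - 4)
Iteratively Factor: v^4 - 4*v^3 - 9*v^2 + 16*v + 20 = (v + 2)*(v^3 - 6*v^2 + 3*v + 10) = (v - 5)*(v + 2)*(v^2 - v - 2) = (v - 5)*(v + 1)*(v + 2)*(v - 2)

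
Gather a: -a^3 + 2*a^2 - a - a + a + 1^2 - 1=-a^3 + 2*a^2 - a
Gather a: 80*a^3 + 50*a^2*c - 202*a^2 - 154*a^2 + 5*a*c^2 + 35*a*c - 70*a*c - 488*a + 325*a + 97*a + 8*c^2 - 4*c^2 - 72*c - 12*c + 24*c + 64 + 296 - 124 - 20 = 80*a^3 + a^2*(50*c - 356) + a*(5*c^2 - 35*c - 66) + 4*c^2 - 60*c + 216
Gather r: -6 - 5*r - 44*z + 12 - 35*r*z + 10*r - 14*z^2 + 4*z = r*(5 - 35*z) - 14*z^2 - 40*z + 6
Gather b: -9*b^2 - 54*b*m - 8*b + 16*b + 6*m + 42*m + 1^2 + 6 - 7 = -9*b^2 + b*(8 - 54*m) + 48*m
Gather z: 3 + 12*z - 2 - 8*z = 4*z + 1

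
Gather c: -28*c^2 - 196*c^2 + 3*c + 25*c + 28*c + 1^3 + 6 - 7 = -224*c^2 + 56*c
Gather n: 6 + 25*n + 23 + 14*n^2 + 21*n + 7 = 14*n^2 + 46*n + 36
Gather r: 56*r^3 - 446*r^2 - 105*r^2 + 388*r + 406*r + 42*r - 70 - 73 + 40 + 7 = 56*r^3 - 551*r^2 + 836*r - 96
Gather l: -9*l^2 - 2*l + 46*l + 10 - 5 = -9*l^2 + 44*l + 5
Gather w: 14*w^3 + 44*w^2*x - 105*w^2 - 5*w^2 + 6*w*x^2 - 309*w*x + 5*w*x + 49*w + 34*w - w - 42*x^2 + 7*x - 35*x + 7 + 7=14*w^3 + w^2*(44*x - 110) + w*(6*x^2 - 304*x + 82) - 42*x^2 - 28*x + 14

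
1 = 1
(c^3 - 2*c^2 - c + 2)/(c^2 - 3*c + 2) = c + 1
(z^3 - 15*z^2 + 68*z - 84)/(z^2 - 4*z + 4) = (z^2 - 13*z + 42)/(z - 2)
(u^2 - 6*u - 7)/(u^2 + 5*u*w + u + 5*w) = (u - 7)/(u + 5*w)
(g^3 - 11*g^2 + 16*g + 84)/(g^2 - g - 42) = (g^2 - 4*g - 12)/(g + 6)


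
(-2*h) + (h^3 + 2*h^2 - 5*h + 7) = h^3 + 2*h^2 - 7*h + 7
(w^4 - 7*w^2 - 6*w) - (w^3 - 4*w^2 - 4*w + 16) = w^4 - w^3 - 3*w^2 - 2*w - 16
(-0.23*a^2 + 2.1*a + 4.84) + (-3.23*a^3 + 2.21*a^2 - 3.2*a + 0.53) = -3.23*a^3 + 1.98*a^2 - 1.1*a + 5.37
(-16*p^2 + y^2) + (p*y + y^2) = -16*p^2 + p*y + 2*y^2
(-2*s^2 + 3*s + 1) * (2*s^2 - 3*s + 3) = -4*s^4 + 12*s^3 - 13*s^2 + 6*s + 3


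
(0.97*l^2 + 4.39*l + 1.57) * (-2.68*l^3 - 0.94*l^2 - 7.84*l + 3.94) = -2.5996*l^5 - 12.677*l^4 - 15.939*l^3 - 32.0716*l^2 + 4.9878*l + 6.1858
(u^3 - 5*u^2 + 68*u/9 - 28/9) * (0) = 0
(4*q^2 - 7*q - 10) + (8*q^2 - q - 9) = 12*q^2 - 8*q - 19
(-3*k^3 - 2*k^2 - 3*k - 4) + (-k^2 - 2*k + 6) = -3*k^3 - 3*k^2 - 5*k + 2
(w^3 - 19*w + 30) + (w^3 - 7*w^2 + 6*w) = 2*w^3 - 7*w^2 - 13*w + 30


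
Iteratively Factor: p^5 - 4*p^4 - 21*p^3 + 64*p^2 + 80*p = (p - 4)*(p^4 - 21*p^2 - 20*p) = p*(p - 4)*(p^3 - 21*p - 20) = p*(p - 4)*(p + 1)*(p^2 - p - 20) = p*(p - 4)*(p + 1)*(p + 4)*(p - 5)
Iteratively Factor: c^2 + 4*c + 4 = (c + 2)*(c + 2)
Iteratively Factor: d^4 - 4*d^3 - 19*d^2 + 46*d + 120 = (d - 4)*(d^3 - 19*d - 30) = (d - 5)*(d - 4)*(d^2 + 5*d + 6) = (d - 5)*(d - 4)*(d + 2)*(d + 3)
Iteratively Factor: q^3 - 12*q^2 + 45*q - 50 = (q - 5)*(q^2 - 7*q + 10) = (q - 5)^2*(q - 2)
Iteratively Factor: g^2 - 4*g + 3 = (g - 1)*(g - 3)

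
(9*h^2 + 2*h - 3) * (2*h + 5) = 18*h^3 + 49*h^2 + 4*h - 15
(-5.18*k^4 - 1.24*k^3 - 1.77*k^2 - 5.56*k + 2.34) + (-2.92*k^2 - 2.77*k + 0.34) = -5.18*k^4 - 1.24*k^3 - 4.69*k^2 - 8.33*k + 2.68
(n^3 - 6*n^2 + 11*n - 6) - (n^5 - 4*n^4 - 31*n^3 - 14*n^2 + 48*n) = -n^5 + 4*n^4 + 32*n^3 + 8*n^2 - 37*n - 6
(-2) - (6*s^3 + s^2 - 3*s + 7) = -6*s^3 - s^2 + 3*s - 9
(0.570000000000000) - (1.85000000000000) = -1.28000000000000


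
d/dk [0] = 0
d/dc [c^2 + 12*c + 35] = 2*c + 12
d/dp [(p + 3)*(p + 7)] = 2*p + 10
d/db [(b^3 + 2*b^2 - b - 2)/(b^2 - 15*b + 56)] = (b^4 - 30*b^3 + 139*b^2 + 228*b - 86)/(b^4 - 30*b^3 + 337*b^2 - 1680*b + 3136)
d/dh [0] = 0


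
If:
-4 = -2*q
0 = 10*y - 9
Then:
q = 2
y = 9/10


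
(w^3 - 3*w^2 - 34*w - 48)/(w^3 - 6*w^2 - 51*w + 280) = (w^2 + 5*w + 6)/(w^2 + 2*w - 35)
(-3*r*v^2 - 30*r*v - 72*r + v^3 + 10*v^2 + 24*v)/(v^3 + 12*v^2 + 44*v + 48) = (-3*r + v)/(v + 2)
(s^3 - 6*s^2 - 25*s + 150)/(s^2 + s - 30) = (s^2 - s - 30)/(s + 6)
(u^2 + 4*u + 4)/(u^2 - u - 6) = (u + 2)/(u - 3)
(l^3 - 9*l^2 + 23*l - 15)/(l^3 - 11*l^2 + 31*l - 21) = (l - 5)/(l - 7)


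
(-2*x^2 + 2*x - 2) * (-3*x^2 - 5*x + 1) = 6*x^4 + 4*x^3 - 6*x^2 + 12*x - 2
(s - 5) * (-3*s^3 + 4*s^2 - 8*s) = -3*s^4 + 19*s^3 - 28*s^2 + 40*s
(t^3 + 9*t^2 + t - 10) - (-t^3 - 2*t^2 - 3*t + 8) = 2*t^3 + 11*t^2 + 4*t - 18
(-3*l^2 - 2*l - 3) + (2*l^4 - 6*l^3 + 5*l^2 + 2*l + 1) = 2*l^4 - 6*l^3 + 2*l^2 - 2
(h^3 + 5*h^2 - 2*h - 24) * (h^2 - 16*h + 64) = h^5 - 11*h^4 - 18*h^3 + 328*h^2 + 256*h - 1536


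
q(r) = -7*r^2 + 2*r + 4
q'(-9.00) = 128.00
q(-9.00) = -581.00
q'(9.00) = -124.00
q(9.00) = -545.00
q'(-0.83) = 13.62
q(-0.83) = -2.48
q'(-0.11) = 3.54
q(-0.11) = 3.70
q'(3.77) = -50.78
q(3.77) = -87.95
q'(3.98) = -53.72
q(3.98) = -98.92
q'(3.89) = -52.46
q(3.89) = -94.14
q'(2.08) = -27.12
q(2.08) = -22.12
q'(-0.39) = 7.46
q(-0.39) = 2.16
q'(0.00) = 2.00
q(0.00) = 4.00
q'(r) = 2 - 14*r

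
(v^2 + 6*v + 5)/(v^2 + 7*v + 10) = (v + 1)/(v + 2)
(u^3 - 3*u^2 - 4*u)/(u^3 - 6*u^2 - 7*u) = (u - 4)/(u - 7)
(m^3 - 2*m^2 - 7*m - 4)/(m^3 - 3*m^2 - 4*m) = (m + 1)/m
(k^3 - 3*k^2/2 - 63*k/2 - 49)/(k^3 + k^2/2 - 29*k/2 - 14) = (k^2 - 5*k - 14)/(k^2 - 3*k - 4)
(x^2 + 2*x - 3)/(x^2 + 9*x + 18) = (x - 1)/(x + 6)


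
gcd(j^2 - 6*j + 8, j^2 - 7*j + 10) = j - 2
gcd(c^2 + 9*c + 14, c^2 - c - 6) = c + 2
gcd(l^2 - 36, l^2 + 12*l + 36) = l + 6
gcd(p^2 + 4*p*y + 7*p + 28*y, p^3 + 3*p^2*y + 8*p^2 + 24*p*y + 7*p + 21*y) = p + 7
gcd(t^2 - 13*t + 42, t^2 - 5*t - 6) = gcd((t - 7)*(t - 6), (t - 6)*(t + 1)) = t - 6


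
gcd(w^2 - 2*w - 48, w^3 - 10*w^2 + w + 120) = w - 8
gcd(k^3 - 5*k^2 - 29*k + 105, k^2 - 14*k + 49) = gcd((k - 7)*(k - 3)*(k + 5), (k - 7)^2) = k - 7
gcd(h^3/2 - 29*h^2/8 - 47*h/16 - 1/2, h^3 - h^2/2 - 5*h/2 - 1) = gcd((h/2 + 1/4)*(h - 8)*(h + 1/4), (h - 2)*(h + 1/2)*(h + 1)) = h + 1/2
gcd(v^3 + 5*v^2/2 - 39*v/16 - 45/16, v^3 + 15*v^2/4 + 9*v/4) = v^2 + 15*v/4 + 9/4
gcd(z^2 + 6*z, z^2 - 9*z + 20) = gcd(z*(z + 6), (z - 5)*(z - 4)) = 1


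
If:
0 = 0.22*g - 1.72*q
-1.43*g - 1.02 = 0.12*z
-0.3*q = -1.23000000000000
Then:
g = 32.05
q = 4.10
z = -390.48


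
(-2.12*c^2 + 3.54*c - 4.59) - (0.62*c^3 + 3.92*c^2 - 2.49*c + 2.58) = -0.62*c^3 - 6.04*c^2 + 6.03*c - 7.17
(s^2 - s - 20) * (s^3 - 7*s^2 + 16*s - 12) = s^5 - 8*s^4 + 3*s^3 + 112*s^2 - 308*s + 240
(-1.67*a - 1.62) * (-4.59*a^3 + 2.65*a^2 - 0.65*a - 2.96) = 7.6653*a^4 + 3.0103*a^3 - 3.2075*a^2 + 5.9962*a + 4.7952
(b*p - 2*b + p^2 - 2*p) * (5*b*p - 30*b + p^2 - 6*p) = 5*b^2*p^2 - 40*b^2*p + 60*b^2 + 6*b*p^3 - 48*b*p^2 + 72*b*p + p^4 - 8*p^3 + 12*p^2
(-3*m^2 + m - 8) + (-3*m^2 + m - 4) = -6*m^2 + 2*m - 12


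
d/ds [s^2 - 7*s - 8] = 2*s - 7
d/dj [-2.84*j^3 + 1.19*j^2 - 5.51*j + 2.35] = -8.52*j^2 + 2.38*j - 5.51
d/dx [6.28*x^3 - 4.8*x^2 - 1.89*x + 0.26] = 18.84*x^2 - 9.6*x - 1.89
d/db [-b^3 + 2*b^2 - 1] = b*(4 - 3*b)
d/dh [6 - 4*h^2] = -8*h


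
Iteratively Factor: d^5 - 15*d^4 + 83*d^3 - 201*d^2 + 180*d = (d - 5)*(d^4 - 10*d^3 + 33*d^2 - 36*d) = (d - 5)*(d - 3)*(d^3 - 7*d^2 + 12*d) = (d - 5)*(d - 3)^2*(d^2 - 4*d) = d*(d - 5)*(d - 3)^2*(d - 4)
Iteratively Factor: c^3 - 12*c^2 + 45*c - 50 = (c - 2)*(c^2 - 10*c + 25) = (c - 5)*(c - 2)*(c - 5)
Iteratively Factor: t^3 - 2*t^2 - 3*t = (t + 1)*(t^2 - 3*t) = (t - 3)*(t + 1)*(t)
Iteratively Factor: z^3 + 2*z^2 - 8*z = (z)*(z^2 + 2*z - 8) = z*(z - 2)*(z + 4)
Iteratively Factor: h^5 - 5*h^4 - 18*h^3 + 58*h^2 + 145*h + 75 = (h + 3)*(h^4 - 8*h^3 + 6*h^2 + 40*h + 25) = (h + 1)*(h + 3)*(h^3 - 9*h^2 + 15*h + 25) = (h - 5)*(h + 1)*(h + 3)*(h^2 - 4*h - 5) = (h - 5)^2*(h + 1)*(h + 3)*(h + 1)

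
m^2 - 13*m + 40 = (m - 8)*(m - 5)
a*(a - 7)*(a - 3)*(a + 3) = a^4 - 7*a^3 - 9*a^2 + 63*a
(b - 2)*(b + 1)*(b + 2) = b^3 + b^2 - 4*b - 4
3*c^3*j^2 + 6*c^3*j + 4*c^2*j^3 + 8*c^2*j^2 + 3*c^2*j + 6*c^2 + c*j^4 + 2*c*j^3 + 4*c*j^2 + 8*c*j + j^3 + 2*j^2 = (c + j)*(3*c + j)*(j + 2)*(c*j + 1)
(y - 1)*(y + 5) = y^2 + 4*y - 5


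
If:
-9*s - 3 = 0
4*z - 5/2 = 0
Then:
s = -1/3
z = 5/8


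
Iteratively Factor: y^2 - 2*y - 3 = (y - 3)*(y + 1)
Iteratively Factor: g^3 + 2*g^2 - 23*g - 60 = (g + 3)*(g^2 - g - 20) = (g + 3)*(g + 4)*(g - 5)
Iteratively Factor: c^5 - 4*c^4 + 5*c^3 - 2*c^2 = (c)*(c^4 - 4*c^3 + 5*c^2 - 2*c) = c*(c - 2)*(c^3 - 2*c^2 + c) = c*(c - 2)*(c - 1)*(c^2 - c) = c*(c - 2)*(c - 1)^2*(c)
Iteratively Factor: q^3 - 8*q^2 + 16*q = (q)*(q^2 - 8*q + 16) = q*(q - 4)*(q - 4)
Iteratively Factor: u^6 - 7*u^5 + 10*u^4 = (u)*(u^5 - 7*u^4 + 10*u^3) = u^2*(u^4 - 7*u^3 + 10*u^2) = u^3*(u^3 - 7*u^2 + 10*u) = u^3*(u - 5)*(u^2 - 2*u) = u^3*(u - 5)*(u - 2)*(u)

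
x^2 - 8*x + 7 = (x - 7)*(x - 1)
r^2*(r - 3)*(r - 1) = r^4 - 4*r^3 + 3*r^2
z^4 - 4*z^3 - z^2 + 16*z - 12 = (z - 3)*(z - 2)*(z - 1)*(z + 2)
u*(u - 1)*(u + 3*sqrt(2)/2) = u^3 - u^2 + 3*sqrt(2)*u^2/2 - 3*sqrt(2)*u/2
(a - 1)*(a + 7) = a^2 + 6*a - 7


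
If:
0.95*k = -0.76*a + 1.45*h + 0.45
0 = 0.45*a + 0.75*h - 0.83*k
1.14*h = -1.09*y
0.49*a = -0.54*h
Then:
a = 0.25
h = -0.23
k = -0.07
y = 0.24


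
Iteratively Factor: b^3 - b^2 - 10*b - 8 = (b + 2)*(b^2 - 3*b - 4) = (b - 4)*(b + 2)*(b + 1)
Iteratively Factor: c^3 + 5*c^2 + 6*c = (c + 2)*(c^2 + 3*c) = c*(c + 2)*(c + 3)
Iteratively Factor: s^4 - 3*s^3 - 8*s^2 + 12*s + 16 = (s + 2)*(s^3 - 5*s^2 + 2*s + 8) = (s + 1)*(s + 2)*(s^2 - 6*s + 8) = (s - 2)*(s + 1)*(s + 2)*(s - 4)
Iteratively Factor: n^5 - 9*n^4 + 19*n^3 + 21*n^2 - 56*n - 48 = (n - 4)*(n^4 - 5*n^3 - n^2 + 17*n + 12) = (n - 4)*(n + 1)*(n^3 - 6*n^2 + 5*n + 12) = (n - 4)*(n + 1)^2*(n^2 - 7*n + 12) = (n - 4)*(n - 3)*(n + 1)^2*(n - 4)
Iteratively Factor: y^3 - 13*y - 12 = (y + 3)*(y^2 - 3*y - 4) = (y - 4)*(y + 3)*(y + 1)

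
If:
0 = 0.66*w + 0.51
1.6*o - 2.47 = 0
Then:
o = 1.54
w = -0.77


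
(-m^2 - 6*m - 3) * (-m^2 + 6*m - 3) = m^4 - 30*m^2 + 9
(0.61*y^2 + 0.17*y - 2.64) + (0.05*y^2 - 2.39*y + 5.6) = 0.66*y^2 - 2.22*y + 2.96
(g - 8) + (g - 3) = 2*g - 11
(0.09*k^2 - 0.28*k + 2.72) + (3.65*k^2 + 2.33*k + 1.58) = 3.74*k^2 + 2.05*k + 4.3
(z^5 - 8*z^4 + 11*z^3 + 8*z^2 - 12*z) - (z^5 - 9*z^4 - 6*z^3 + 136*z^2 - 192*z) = z^4 + 17*z^3 - 128*z^2 + 180*z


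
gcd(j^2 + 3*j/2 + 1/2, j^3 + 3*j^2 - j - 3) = j + 1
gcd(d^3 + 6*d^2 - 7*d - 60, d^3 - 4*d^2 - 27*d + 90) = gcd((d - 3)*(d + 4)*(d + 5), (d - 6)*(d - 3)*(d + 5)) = d^2 + 2*d - 15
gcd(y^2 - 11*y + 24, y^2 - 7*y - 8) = y - 8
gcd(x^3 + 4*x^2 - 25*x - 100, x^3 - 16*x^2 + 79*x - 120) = x - 5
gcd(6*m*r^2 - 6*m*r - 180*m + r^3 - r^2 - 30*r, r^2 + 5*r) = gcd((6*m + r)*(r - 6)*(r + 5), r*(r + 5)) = r + 5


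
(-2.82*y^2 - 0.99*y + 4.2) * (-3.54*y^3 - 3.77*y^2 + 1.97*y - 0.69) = 9.9828*y^5 + 14.136*y^4 - 16.6911*y^3 - 15.8385*y^2 + 8.9571*y - 2.898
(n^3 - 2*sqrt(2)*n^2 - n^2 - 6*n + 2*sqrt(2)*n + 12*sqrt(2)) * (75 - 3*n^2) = -3*n^5 + 3*n^4 + 6*sqrt(2)*n^4 - 6*sqrt(2)*n^3 + 93*n^3 - 186*sqrt(2)*n^2 - 75*n^2 - 450*n + 150*sqrt(2)*n + 900*sqrt(2)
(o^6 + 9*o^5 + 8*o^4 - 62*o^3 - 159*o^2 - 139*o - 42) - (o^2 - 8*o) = o^6 + 9*o^5 + 8*o^4 - 62*o^3 - 160*o^2 - 131*o - 42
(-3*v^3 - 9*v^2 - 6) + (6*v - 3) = -3*v^3 - 9*v^2 + 6*v - 9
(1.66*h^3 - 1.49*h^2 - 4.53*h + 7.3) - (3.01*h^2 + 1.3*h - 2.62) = 1.66*h^3 - 4.5*h^2 - 5.83*h + 9.92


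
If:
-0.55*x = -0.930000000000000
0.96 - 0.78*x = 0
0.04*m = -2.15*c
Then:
No Solution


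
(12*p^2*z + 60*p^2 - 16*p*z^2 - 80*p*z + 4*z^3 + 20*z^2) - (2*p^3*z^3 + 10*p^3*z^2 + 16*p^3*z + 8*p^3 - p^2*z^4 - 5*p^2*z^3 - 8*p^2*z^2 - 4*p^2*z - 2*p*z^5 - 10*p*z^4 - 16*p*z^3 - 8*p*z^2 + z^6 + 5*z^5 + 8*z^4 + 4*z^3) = -2*p^3*z^3 - 10*p^3*z^2 - 16*p^3*z - 8*p^3 + p^2*z^4 + 5*p^2*z^3 + 8*p^2*z^2 + 16*p^2*z + 60*p^2 + 2*p*z^5 + 10*p*z^4 + 16*p*z^3 - 8*p*z^2 - 80*p*z - z^6 - 5*z^5 - 8*z^4 + 20*z^2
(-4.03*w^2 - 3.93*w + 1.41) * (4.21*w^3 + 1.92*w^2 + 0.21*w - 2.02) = -16.9663*w^5 - 24.2829*w^4 - 2.4558*w^3 + 10.0225*w^2 + 8.2347*w - 2.8482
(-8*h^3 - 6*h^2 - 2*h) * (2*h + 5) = -16*h^4 - 52*h^3 - 34*h^2 - 10*h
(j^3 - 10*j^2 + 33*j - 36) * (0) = 0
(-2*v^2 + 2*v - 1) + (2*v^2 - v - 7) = v - 8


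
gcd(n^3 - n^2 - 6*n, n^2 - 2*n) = n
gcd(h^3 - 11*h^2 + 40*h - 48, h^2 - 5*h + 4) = h - 4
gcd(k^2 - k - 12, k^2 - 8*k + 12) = 1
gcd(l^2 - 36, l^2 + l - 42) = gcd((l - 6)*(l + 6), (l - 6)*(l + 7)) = l - 6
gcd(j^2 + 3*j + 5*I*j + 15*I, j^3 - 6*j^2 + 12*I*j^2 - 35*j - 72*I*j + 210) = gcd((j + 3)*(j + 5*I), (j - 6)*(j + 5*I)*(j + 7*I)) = j + 5*I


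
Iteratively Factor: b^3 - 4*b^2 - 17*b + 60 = (b - 3)*(b^2 - b - 20) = (b - 3)*(b + 4)*(b - 5)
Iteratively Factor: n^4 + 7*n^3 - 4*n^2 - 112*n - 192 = (n + 4)*(n^3 + 3*n^2 - 16*n - 48) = (n + 4)^2*(n^2 - n - 12) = (n + 3)*(n + 4)^2*(n - 4)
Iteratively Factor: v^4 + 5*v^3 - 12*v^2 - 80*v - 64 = (v + 4)*(v^3 + v^2 - 16*v - 16) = (v + 4)^2*(v^2 - 3*v - 4) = (v - 4)*(v + 4)^2*(v + 1)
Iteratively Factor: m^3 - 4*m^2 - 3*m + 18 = (m - 3)*(m^2 - m - 6) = (m - 3)*(m + 2)*(m - 3)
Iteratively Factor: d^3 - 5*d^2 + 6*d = (d - 2)*(d^2 - 3*d) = (d - 3)*(d - 2)*(d)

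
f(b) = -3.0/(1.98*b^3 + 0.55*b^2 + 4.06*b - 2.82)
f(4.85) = -0.01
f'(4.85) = 0.01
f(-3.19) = 0.04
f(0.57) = -75.80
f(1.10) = -0.61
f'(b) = -3.0*(-5.94*b^2 - 1.1*b - 4.06)/(1.98*b^3 + 0.55*b^2 + 4.06*b - 2.82)^2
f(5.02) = -0.01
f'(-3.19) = 0.03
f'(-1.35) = 0.27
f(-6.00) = 0.01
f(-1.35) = 0.25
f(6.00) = -0.01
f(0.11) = 1.27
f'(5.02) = 0.01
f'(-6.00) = 0.00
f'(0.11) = 2.28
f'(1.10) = 1.53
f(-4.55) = 0.02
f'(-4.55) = 0.01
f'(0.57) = 12673.23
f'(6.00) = 0.00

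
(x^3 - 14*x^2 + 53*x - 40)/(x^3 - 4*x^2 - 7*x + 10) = (x - 8)/(x + 2)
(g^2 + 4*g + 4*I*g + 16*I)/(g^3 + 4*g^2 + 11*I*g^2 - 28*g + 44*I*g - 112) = 1/(g + 7*I)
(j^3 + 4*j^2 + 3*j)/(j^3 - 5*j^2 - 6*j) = (j + 3)/(j - 6)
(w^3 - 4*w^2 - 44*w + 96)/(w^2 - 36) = (w^2 - 10*w + 16)/(w - 6)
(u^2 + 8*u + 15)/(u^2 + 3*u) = (u + 5)/u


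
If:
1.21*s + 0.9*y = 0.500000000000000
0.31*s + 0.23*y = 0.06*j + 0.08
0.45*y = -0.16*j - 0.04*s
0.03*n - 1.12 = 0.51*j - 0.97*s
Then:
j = 0.80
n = 29.34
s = 0.67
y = -0.35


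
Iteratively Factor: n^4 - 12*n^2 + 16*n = (n + 4)*(n^3 - 4*n^2 + 4*n) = (n - 2)*(n + 4)*(n^2 - 2*n) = n*(n - 2)*(n + 4)*(n - 2)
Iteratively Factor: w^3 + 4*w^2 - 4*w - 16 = (w - 2)*(w^2 + 6*w + 8) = (w - 2)*(w + 4)*(w + 2)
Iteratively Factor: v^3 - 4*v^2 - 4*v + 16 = (v - 4)*(v^2 - 4) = (v - 4)*(v + 2)*(v - 2)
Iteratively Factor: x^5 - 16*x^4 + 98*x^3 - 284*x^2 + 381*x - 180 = (x - 3)*(x^4 - 13*x^3 + 59*x^2 - 107*x + 60) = (x - 4)*(x - 3)*(x^3 - 9*x^2 + 23*x - 15) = (x - 4)*(x - 3)^2*(x^2 - 6*x + 5) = (x - 5)*(x - 4)*(x - 3)^2*(x - 1)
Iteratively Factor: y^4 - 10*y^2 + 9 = (y - 3)*(y^3 + 3*y^2 - y - 3) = (y - 3)*(y - 1)*(y^2 + 4*y + 3) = (y - 3)*(y - 1)*(y + 3)*(y + 1)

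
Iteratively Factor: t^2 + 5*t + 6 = (t + 2)*(t + 3)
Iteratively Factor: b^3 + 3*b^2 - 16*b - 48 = (b + 4)*(b^2 - b - 12) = (b - 4)*(b + 4)*(b + 3)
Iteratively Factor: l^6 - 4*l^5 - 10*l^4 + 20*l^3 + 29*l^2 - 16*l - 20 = (l + 1)*(l^5 - 5*l^4 - 5*l^3 + 25*l^2 + 4*l - 20) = (l - 5)*(l + 1)*(l^4 - 5*l^2 + 4) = (l - 5)*(l + 1)*(l + 2)*(l^3 - 2*l^2 - l + 2) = (l - 5)*(l + 1)^2*(l + 2)*(l^2 - 3*l + 2) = (l - 5)*(l - 2)*(l + 1)^2*(l + 2)*(l - 1)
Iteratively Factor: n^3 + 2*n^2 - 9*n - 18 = (n + 2)*(n^2 - 9) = (n - 3)*(n + 2)*(n + 3)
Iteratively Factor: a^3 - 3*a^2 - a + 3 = (a - 3)*(a^2 - 1) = (a - 3)*(a - 1)*(a + 1)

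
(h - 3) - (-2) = h - 1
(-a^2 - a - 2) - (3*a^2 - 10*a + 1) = -4*a^2 + 9*a - 3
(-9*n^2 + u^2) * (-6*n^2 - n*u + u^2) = 54*n^4 + 9*n^3*u - 15*n^2*u^2 - n*u^3 + u^4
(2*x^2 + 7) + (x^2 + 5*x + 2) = 3*x^2 + 5*x + 9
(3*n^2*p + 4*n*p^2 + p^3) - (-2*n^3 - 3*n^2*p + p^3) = 2*n^3 + 6*n^2*p + 4*n*p^2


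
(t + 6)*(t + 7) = t^2 + 13*t + 42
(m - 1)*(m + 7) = m^2 + 6*m - 7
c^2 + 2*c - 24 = (c - 4)*(c + 6)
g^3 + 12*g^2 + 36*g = g*(g + 6)^2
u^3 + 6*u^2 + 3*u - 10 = (u - 1)*(u + 2)*(u + 5)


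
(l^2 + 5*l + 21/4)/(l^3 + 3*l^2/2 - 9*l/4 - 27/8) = 2*(2*l + 7)/(4*l^2 - 9)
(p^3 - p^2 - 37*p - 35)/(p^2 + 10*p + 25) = (p^2 - 6*p - 7)/(p + 5)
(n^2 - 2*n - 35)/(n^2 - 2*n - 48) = (-n^2 + 2*n + 35)/(-n^2 + 2*n + 48)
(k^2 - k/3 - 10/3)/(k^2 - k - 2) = (k + 5/3)/(k + 1)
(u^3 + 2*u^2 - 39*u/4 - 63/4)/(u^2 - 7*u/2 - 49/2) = (2*u^2 - 3*u - 9)/(2*(u - 7))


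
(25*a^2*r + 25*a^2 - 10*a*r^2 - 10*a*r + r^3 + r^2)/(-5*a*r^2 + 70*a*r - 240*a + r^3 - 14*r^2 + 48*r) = (-5*a*r - 5*a + r^2 + r)/(r^2 - 14*r + 48)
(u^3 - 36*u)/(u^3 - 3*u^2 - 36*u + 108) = u/(u - 3)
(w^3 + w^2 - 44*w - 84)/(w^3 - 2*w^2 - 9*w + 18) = (w^3 + w^2 - 44*w - 84)/(w^3 - 2*w^2 - 9*w + 18)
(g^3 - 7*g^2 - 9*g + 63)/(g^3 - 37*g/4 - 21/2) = 4*(-g^3 + 7*g^2 + 9*g - 63)/(-4*g^3 + 37*g + 42)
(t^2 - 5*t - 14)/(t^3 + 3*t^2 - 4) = (t - 7)/(t^2 + t - 2)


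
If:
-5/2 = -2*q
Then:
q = 5/4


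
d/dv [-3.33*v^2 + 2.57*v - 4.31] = 2.57 - 6.66*v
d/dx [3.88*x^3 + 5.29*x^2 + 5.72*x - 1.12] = 11.64*x^2 + 10.58*x + 5.72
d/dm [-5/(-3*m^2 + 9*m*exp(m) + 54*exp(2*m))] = 5*(3*m*exp(m) - 2*m + 36*exp(2*m) + 3*exp(m))/(3*(-m^2 + 3*m*exp(m) + 18*exp(2*m))^2)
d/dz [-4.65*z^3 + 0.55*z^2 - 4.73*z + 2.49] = -13.95*z^2 + 1.1*z - 4.73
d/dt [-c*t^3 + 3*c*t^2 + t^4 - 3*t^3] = t*(-3*c*t + 6*c + 4*t^2 - 9*t)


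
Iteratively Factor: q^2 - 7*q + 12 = (q - 3)*(q - 4)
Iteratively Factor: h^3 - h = (h + 1)*(h^2 - h) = (h - 1)*(h + 1)*(h)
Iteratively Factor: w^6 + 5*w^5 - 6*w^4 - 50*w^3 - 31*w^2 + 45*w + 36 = (w + 1)*(w^5 + 4*w^4 - 10*w^3 - 40*w^2 + 9*w + 36) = (w + 1)*(w + 3)*(w^4 + w^3 - 13*w^2 - w + 12) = (w + 1)^2*(w + 3)*(w^3 - 13*w + 12) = (w - 1)*(w + 1)^2*(w + 3)*(w^2 + w - 12) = (w - 1)*(w + 1)^2*(w + 3)*(w + 4)*(w - 3)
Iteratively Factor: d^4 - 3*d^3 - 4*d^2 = (d)*(d^3 - 3*d^2 - 4*d) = d*(d - 4)*(d^2 + d) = d^2*(d - 4)*(d + 1)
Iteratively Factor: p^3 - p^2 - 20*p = (p + 4)*(p^2 - 5*p) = (p - 5)*(p + 4)*(p)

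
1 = 1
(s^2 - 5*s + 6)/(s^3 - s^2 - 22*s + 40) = (s - 3)/(s^2 + s - 20)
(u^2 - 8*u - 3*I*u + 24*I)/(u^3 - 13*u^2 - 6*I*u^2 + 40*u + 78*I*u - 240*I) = (u - 3*I)/(u^2 - u*(5 + 6*I) + 30*I)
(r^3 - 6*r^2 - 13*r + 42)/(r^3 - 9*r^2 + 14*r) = (r + 3)/r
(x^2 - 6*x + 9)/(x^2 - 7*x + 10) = (x^2 - 6*x + 9)/(x^2 - 7*x + 10)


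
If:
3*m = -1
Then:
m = -1/3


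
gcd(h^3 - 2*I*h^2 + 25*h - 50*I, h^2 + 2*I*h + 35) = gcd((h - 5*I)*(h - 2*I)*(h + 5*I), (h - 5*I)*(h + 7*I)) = h - 5*I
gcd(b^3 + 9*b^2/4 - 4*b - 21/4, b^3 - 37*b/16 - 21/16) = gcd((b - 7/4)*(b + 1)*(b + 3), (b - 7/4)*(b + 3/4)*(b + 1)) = b^2 - 3*b/4 - 7/4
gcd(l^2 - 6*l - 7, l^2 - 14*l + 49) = l - 7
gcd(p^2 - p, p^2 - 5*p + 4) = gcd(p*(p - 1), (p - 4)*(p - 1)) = p - 1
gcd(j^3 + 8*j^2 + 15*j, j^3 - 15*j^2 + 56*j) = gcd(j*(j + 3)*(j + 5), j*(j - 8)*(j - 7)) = j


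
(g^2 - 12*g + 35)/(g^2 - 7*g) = (g - 5)/g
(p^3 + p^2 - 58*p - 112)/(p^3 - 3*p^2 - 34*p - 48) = (p + 7)/(p + 3)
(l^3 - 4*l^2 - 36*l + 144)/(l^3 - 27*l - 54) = (l^2 + 2*l - 24)/(l^2 + 6*l + 9)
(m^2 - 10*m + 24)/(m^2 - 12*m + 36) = (m - 4)/(m - 6)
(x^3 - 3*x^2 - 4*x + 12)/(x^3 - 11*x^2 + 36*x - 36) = (x + 2)/(x - 6)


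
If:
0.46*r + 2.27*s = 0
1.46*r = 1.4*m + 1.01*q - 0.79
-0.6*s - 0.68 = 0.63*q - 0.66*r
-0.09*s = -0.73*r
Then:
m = 1.34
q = -1.08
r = 0.00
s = 0.00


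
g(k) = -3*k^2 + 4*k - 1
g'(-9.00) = 58.00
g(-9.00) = -280.00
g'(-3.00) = 22.00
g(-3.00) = -40.00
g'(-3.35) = 24.10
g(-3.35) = -48.07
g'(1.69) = -6.14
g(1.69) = -2.81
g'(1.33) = -3.98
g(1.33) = -0.99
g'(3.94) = -19.64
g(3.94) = -31.81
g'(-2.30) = 17.80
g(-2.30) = -26.07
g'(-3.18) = 23.08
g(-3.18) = -44.06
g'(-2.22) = 17.32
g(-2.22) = -24.67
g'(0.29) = 2.26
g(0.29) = -0.09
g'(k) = 4 - 6*k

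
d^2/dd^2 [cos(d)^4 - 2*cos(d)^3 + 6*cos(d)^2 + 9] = -16*sin(d)^4 + 44*sin(d)^2 + 3*cos(d)/2 + 9*cos(3*d)/2 - 16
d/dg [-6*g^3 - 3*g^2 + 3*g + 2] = -18*g^2 - 6*g + 3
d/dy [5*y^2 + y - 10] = 10*y + 1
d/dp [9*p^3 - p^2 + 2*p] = 27*p^2 - 2*p + 2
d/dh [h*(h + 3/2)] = 2*h + 3/2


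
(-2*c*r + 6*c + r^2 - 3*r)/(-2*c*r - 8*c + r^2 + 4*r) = (r - 3)/(r + 4)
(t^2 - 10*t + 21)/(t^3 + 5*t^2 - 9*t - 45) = (t - 7)/(t^2 + 8*t + 15)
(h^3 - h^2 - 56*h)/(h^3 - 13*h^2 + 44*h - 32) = h*(h + 7)/(h^2 - 5*h + 4)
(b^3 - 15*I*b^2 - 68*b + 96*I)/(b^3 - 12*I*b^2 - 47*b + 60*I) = (b - 8*I)/(b - 5*I)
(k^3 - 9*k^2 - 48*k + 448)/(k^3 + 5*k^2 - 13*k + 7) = (k^2 - 16*k + 64)/(k^2 - 2*k + 1)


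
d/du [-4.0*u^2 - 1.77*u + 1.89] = -8.0*u - 1.77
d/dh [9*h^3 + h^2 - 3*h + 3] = 27*h^2 + 2*h - 3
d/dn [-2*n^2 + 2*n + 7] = 2 - 4*n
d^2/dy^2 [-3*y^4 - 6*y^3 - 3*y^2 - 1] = -36*y^2 - 36*y - 6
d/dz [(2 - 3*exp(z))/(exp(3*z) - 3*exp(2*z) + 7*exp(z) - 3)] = (6*exp(3*z) - 15*exp(2*z) + 12*exp(z) - 5)*exp(z)/(exp(6*z) - 6*exp(5*z) + 23*exp(4*z) - 48*exp(3*z) + 67*exp(2*z) - 42*exp(z) + 9)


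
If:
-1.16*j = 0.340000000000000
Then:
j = -0.29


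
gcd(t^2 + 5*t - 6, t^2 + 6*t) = t + 6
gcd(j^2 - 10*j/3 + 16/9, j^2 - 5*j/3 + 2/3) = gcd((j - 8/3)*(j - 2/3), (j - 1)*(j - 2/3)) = j - 2/3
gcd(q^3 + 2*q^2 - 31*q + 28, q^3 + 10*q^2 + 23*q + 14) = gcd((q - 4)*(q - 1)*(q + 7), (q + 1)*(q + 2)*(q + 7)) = q + 7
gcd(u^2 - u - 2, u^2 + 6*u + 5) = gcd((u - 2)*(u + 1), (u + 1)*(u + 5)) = u + 1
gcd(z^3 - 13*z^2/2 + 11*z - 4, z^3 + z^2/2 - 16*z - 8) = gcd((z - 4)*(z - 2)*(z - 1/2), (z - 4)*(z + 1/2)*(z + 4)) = z - 4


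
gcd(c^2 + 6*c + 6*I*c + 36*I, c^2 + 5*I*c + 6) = c + 6*I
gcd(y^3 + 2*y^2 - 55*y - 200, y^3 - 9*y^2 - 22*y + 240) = y^2 - 3*y - 40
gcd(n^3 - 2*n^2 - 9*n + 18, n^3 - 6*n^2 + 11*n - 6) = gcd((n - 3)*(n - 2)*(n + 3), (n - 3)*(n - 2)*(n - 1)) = n^2 - 5*n + 6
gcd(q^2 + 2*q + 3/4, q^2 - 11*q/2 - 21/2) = q + 3/2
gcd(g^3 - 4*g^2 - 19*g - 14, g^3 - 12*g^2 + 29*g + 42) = g^2 - 6*g - 7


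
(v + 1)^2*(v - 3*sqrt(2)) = v^3 - 3*sqrt(2)*v^2 + 2*v^2 - 6*sqrt(2)*v + v - 3*sqrt(2)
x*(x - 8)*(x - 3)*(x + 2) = x^4 - 9*x^3 + 2*x^2 + 48*x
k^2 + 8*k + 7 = (k + 1)*(k + 7)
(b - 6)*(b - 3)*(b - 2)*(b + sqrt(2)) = b^4 - 11*b^3 + sqrt(2)*b^3 - 11*sqrt(2)*b^2 + 36*b^2 - 36*b + 36*sqrt(2)*b - 36*sqrt(2)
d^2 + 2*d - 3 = (d - 1)*(d + 3)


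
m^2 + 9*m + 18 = (m + 3)*(m + 6)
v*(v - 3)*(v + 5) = v^3 + 2*v^2 - 15*v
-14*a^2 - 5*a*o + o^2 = (-7*a + o)*(2*a + o)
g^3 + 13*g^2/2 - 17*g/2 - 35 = (g - 5/2)*(g + 2)*(g + 7)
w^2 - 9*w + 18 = (w - 6)*(w - 3)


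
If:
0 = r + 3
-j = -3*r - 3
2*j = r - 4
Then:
No Solution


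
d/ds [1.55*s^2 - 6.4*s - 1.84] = 3.1*s - 6.4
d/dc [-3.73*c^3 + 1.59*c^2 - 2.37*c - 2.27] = -11.19*c^2 + 3.18*c - 2.37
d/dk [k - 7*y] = 1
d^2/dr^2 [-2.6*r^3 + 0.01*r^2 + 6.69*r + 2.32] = 0.02 - 15.6*r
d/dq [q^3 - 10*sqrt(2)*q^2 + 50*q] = 3*q^2 - 20*sqrt(2)*q + 50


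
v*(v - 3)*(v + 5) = v^3 + 2*v^2 - 15*v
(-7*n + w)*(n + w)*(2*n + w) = -14*n^3 - 19*n^2*w - 4*n*w^2 + w^3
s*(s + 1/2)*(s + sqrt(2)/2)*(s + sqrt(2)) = s^4 + s^3/2 + 3*sqrt(2)*s^3/2 + s^2 + 3*sqrt(2)*s^2/4 + s/2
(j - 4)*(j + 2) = j^2 - 2*j - 8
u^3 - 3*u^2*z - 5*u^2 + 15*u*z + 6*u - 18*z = (u - 3)*(u - 2)*(u - 3*z)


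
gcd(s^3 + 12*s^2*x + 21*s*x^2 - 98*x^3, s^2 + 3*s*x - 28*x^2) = s + 7*x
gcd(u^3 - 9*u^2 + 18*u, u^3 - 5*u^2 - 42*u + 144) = u - 3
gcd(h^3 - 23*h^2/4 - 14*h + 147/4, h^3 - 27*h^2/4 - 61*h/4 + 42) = h^2 + 5*h/4 - 21/4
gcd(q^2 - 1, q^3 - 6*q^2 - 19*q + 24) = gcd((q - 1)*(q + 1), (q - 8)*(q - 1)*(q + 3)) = q - 1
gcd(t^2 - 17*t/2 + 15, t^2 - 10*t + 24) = t - 6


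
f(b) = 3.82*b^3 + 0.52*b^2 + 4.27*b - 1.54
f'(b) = 11.46*b^2 + 1.04*b + 4.27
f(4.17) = 302.30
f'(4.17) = 207.88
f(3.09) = 129.32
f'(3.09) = 116.90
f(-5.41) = -614.28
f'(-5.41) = 334.06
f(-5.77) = -742.69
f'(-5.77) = 379.81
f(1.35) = 14.57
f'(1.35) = 26.56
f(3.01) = 120.20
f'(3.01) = 111.23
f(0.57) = 1.77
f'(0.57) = 8.59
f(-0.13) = -2.09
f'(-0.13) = 4.33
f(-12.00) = -6578.86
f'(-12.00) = 1642.03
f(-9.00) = -2782.63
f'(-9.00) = 923.17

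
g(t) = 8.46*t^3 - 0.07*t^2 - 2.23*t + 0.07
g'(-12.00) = 3654.17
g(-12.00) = -14602.13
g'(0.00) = -2.23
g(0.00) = 0.07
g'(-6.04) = 924.52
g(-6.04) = -1853.17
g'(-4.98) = 627.90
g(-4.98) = -1035.42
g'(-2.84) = 202.87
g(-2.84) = -187.95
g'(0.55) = 5.37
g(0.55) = 0.23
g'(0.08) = -2.08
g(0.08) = -0.10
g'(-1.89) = 88.69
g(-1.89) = -53.08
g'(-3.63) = 332.71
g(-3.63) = -397.42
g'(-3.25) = 266.30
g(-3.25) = -283.84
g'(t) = 25.38*t^2 - 0.14*t - 2.23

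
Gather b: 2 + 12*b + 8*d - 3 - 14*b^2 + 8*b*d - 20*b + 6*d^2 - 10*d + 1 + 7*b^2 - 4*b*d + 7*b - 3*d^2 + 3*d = -7*b^2 + b*(4*d - 1) + 3*d^2 + d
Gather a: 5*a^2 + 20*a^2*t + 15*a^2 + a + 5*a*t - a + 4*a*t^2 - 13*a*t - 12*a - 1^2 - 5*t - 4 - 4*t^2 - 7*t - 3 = a^2*(20*t + 20) + a*(4*t^2 - 8*t - 12) - 4*t^2 - 12*t - 8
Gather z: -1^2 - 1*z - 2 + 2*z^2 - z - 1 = 2*z^2 - 2*z - 4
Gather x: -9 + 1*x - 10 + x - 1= 2*x - 20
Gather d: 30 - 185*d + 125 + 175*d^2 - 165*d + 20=175*d^2 - 350*d + 175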